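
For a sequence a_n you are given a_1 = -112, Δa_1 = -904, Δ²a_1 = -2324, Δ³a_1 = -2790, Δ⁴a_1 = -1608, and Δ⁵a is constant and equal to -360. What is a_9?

-361376

Build the table forward from the leading diagonal:
D5: -360  -360  -360  -360  -360  -360  -360  -360  -360
D4: -1608  -1968  -2328  -2688  -3048  -3408  -3768  -4128  -4488
D3: -2790  -4398  -6366  -8694  -11382  -14430  -17838  -21606  -25734
D2: -2324  -5114  -9512  -15878  -24572  -35954  -50384  -68222  -89828
D1: -904  -3228  -8342  -17854  -33732  -58304  -94258  -144642  -212864
a: -112  -1016  -4244  -12586  -30440  -64172  -122476  -216734  -361376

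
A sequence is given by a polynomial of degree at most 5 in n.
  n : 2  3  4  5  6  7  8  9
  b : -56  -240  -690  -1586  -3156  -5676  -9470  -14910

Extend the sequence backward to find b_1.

Δ: -184  -450  -896  -1570  -2520  -3794  -5440
Δ²: -266  -446  -674  -950  -1274  -1646
Δ³: -180  -228  -276  -324  -372
Δ⁴: -48  -48  -48  -48
The fourth differences are constant at -48.
Work back: -180 + 48 = -132;  -266 + 132 = -134;  -184 + 134 = -50;  -56 + 50 = -6

-6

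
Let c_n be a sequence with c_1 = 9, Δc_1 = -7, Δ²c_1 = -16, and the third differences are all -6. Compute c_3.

-21

Build the table forward from the leading diagonal:
Δ³: -6, -6, -6
Δ²: -16, -22, -28
Δ: -7, -23, -45
c: 9, 2, -21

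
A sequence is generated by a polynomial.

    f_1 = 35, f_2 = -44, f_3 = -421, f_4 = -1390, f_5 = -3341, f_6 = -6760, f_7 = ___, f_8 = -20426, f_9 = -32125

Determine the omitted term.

Using the first 6 terms:
Δ: -79, -377, -969, -1951, -3419
Δ²: -298, -592, -982, -1468
Δ³: -294, -390, -486
Δ⁴: -96, -96
Constant fourth difference = -96.
Extend forward: -486 − 96 = -582;  -1468 − 582 = -2050;  -3419 − 2050 = -5469;  -6760 − 5469 = -12229

-12229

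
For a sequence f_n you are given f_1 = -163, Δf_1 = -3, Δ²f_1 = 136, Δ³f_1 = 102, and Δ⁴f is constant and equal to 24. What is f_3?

Build the table forward from the leading diagonal:
Δ⁴: 24, 24, 24
Δ³: 102, 126, 150
Δ²: 136, 238, 364
Δ: -3, 133, 371
f: -163, -166, -33

-33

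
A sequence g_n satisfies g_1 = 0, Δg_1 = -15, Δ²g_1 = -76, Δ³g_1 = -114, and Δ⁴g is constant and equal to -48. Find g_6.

-2215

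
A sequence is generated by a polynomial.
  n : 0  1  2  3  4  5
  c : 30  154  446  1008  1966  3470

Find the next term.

5694

First differences: 124  292  562  958  1504
Second differences: 168  270  396  546
Third differences: 102  126  150
Fourth differences: 24  24
The fourth differences are constant (24).
150 + 24 = 174;  546 + 174 = 720;  1504 + 720 = 2224;  3470 + 2224 = 5694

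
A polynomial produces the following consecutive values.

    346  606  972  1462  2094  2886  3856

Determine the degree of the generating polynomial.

3

First differences: 260, 366, 490, 632, 792, 970
Second differences: 106, 124, 142, 160, 178
Third differences: 18, 18, 18, 18
The third differences are constant, so the polynomial has degree 3.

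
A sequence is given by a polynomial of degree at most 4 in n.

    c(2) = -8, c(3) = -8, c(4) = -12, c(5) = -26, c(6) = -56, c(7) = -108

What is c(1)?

D1: 0, -4, -14, -30, -52
D2: -4, -10, -16, -22
D3: -6, -6, -6
The third differences are constant at -6.
Work back: -4 + 6 = 2;  0 − 2 = -2;  -8 + 2 = -6

-6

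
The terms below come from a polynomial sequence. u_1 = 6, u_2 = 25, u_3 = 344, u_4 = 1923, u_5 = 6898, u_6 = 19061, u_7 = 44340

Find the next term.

19, 319, 1579, 4975, 12163, 25279
300, 1260, 3396, 7188, 13116
960, 2136, 3792, 5928
1176, 1656, 2136
480, 480
The fifth differences are constant (480).
2136 + 480 = 2616;  5928 + 2616 = 8544;  13116 + 8544 = 21660;  25279 + 21660 = 46939;  44340 + 46939 = 91279

91279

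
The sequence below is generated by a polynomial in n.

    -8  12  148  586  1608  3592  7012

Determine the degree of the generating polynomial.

20, 136, 438, 1022, 1984, 3420
116, 302, 584, 962, 1436
186, 282, 378, 474
96, 96, 96
The fourth differences are constant, so the polynomial has degree 4.

4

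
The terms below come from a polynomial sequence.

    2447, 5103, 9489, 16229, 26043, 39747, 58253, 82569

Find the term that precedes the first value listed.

993

D1: 2656  4386  6740  9814  13704  18506  24316
D2: 1730  2354  3074  3890  4802  5810
D3: 624  720  816  912  1008
D4: 96  96  96  96
The fourth differences are constant at 96.
Work back: 624 − 96 = 528;  1730 − 528 = 1202;  2656 − 1202 = 1454;  2447 − 1454 = 993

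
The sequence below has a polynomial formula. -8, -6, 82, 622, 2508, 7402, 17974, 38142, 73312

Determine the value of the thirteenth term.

537652

D1: 2  88  540  1886  4894  10572  20168  35170
D2: 86  452  1346  3008  5678  9596  15002
D3: 366  894  1662  2670  3918  5406
D4: 528  768  1008  1248  1488
D5: 240  240  240  240
The fifth differences are constant (240).
1488 + 240 = 1728;  5406 + 1728 = 7134;  15002 + 7134 = 22136;  35170 + 22136 = 57306;  73312 + 57306 = 130618
1728 + 240 = 1968;  7134 + 1968 = 9102;  22136 + 9102 = 31238;  57306 + 31238 = 88544;  130618 + 88544 = 219162
1968 + 240 = 2208;  9102 + 2208 = 11310;  31238 + 11310 = 42548;  88544 + 42548 = 131092;  219162 + 131092 = 350254
2208 + 240 = 2448;  11310 + 2448 = 13758;  42548 + 13758 = 56306;  131092 + 56306 = 187398;  350254 + 187398 = 537652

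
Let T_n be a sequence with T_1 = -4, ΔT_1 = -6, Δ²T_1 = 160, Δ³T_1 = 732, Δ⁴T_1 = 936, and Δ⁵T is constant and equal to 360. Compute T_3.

144

Build the table forward from the leading diagonal:
Fifth differences: 360, 360, 360
Fourth differences: 936, 1296, 1656
Third differences: 732, 1668, 2964
Second differences: 160, 892, 2560
First differences: -6, 154, 1046
T: -4, -10, 144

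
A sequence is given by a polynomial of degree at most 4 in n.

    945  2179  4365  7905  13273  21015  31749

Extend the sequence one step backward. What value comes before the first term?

333

First differences: 1234, 2186, 3540, 5368, 7742, 10734
Second differences: 952, 1354, 1828, 2374, 2992
Third differences: 402, 474, 546, 618
Fourth differences: 72, 72, 72
The fourth differences are constant at 72.
Work back: 402 − 72 = 330;  952 − 330 = 622;  1234 − 622 = 612;  945 − 612 = 333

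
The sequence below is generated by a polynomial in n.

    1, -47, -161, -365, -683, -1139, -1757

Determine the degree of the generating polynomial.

3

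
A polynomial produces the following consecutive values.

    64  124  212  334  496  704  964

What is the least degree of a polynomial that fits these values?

3

60, 88, 122, 162, 208, 260
28, 34, 40, 46, 52
6, 6, 6, 6
The third differences are constant, so the polynomial has degree 3.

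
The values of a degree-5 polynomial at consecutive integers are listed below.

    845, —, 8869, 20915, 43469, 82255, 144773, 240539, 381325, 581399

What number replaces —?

3143

Using the last 8 terms:
D1: 12046, 22554, 38786, 62518, 95766, 140786, 200074
D2: 10508, 16232, 23732, 33248, 45020, 59288
D3: 5724, 7500, 9516, 11772, 14268
D4: 1776, 2016, 2256, 2496
D5: 240, 240, 240
Constant fifth difference = 240.
Extend backward: 1776 − 240 = 1536;  5724 − 1536 = 4188;  10508 − 4188 = 6320;  12046 − 6320 = 5726;  8869 − 5726 = 3143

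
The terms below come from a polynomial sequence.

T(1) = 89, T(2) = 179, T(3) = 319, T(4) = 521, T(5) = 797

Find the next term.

D1: 90, 140, 202, 276
D2: 50, 62, 74
D3: 12, 12
Constant third difference = 12, so extend:
74 + 12 = 86;  276 + 86 = 362;  797 + 362 = 1159

1159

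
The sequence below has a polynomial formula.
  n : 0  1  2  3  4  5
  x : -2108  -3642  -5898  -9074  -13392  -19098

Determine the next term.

-26462

First differences: -1534, -2256, -3176, -4318, -5706
Second differences: -722, -920, -1142, -1388
Third differences: -198, -222, -246
Fourth differences: -24, -24
Fourth differences constant at -24.
-246 − 24 = -270;  -1388 − 270 = -1658;  -5706 − 1658 = -7364;  -19098 − 7364 = -26462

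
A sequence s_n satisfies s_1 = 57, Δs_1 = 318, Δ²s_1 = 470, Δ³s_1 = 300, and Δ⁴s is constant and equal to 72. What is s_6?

9707

Build the table forward from the leading diagonal:
Fourth differences: 72, 72, 72, 72, 72, 72
Third differences: 300, 372, 444, 516, 588, 660
Second differences: 470, 770, 1142, 1586, 2102, 2690
First differences: 318, 788, 1558, 2700, 4286, 6388
s: 57, 375, 1163, 2721, 5421, 9707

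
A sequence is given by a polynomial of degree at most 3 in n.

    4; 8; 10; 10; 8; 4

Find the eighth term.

-10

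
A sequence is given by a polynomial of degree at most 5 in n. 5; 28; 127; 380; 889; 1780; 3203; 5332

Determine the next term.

First differences: 23, 99, 253, 509, 891, 1423, 2129
Second differences: 76, 154, 256, 382, 532, 706
Third differences: 78, 102, 126, 150, 174
Fourth differences: 24, 24, 24, 24
Fourth differences constant at 24.
174 + 24 = 198;  706 + 198 = 904;  2129 + 904 = 3033;  5332 + 3033 = 8365

8365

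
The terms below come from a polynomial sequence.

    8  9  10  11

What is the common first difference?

D1: 1, 1, 1

1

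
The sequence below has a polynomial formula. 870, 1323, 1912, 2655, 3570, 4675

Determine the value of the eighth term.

D1: 453  589  743  915  1105
D2: 136  154  172  190
D3: 18  18  18
Constant third difference = 18, so extend:
190 + 18 = 208;  1105 + 208 = 1313;  4675 + 1313 = 5988
208 + 18 = 226;  1313 + 226 = 1539;  5988 + 1539 = 7527

7527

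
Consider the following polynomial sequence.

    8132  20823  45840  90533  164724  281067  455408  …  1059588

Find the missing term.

707145

Using the first 7 terms:
Δ: 12691  25017  44693  74191  116343  174341
Δ²: 12326  19676  29498  42152  57998
Δ³: 7350  9822  12654  15846
Δ⁴: 2472  2832  3192
Δ⁵: 360  360
Constant fifth difference = 360.
Extend forward: 3192 + 360 = 3552;  15846 + 3552 = 19398;  57998 + 19398 = 77396;  174341 + 77396 = 251737;  455408 + 251737 = 707145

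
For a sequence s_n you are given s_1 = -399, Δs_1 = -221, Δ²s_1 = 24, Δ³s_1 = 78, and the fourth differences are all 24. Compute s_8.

2128

Build the table forward from the leading diagonal:
Fourth differences: 24, 24, 24, 24, 24, 24, 24, 24
Third differences: 78, 102, 126, 150, 174, 198, 222, 246
Second differences: 24, 102, 204, 330, 480, 654, 852, 1074
First differences: -221, -197, -95, 109, 439, 919, 1573, 2425
s: -399, -620, -817, -912, -803, -364, 555, 2128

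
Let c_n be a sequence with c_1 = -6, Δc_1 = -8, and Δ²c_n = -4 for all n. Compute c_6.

Build the table forward from the leading diagonal:
Second differences: -4, -4, -4, -4, -4, -4
First differences: -8, -12, -16, -20, -24, -28
c: -6, -14, -26, -42, -62, -86

-86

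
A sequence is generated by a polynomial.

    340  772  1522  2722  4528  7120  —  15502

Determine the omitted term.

10702

Using the first 6 terms:
First differences: 432  750  1200  1806  2592
Second differences: 318  450  606  786
Third differences: 132  156  180
Fourth differences: 24  24
Constant fourth difference = 24.
Extend forward: 180 + 24 = 204;  786 + 204 = 990;  2592 + 990 = 3582;  7120 + 3582 = 10702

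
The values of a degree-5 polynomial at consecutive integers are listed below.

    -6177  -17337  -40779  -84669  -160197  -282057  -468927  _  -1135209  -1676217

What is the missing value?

Using the first 7 terms:
First differences: -11160  -23442  -43890  -75528  -121860  -186870
Second differences: -12282  -20448  -31638  -46332  -65010
Third differences: -8166  -11190  -14694  -18678
Fourth differences: -3024  -3504  -3984
Fifth differences: -480  -480
Constant fifth difference = -480.
Extend forward: -3984 − 480 = -4464;  -18678 − 4464 = -23142;  -65010 − 23142 = -88152;  -186870 − 88152 = -275022;  -468927 − 275022 = -743949

-743949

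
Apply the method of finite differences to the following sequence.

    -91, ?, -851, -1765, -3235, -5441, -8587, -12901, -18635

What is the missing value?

-337

Using the last 7 terms:
-914  -1470  -2206  -3146  -4314  -5734
-556  -736  -940  -1168  -1420
-180  -204  -228  -252
-24  -24  -24
Constant fourth difference = -24.
Extend backward: -180 + 24 = -156;  -556 + 156 = -400;  -914 + 400 = -514;  -851 + 514 = -337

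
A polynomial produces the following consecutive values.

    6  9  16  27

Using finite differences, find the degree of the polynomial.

2

D1: 3, 7, 11
D2: 4, 4
The second differences are constant, so the polynomial has degree 2.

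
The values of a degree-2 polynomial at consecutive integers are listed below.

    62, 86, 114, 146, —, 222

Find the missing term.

182

Using the first 4 terms:
24, 28, 32
4, 4
Constant second difference = 4.
Extend forward: 32 + 4 = 36;  146 + 36 = 182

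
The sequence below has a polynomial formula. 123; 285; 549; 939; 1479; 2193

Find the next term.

3105

First differences: 162 , 264 , 390 , 540 , 714
Second differences: 102 , 126 , 150 , 174
Third differences: 24 , 24 , 24
Third differences constant at 24.
174 + 24 = 198;  714 + 198 = 912;  2193 + 912 = 3105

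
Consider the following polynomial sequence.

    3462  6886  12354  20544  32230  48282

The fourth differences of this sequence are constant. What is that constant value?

96

First differences: 3424, 5468, 8190, 11686, 16052
Second differences: 2044, 2722, 3496, 4366
Third differences: 678, 774, 870
Fourth differences: 96, 96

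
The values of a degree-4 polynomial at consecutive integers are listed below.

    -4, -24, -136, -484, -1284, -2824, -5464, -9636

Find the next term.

-15844

Δ: -20, -112, -348, -800, -1540, -2640, -4172
Δ²: -92, -236, -452, -740, -1100, -1532
Δ³: -144, -216, -288, -360, -432
Δ⁴: -72, -72, -72, -72
Fourth differences constant at -72.
-432 − 72 = -504;  -1532 − 504 = -2036;  -4172 − 2036 = -6208;  -9636 − 6208 = -15844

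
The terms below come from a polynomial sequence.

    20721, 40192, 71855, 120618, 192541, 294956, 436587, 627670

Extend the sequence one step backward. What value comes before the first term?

Δ: 19471  31663  48763  71923  102415  141631  191083
Δ²: 12192  17100  23160  30492  39216  49452
Δ³: 4908  6060  7332  8724  10236
Δ⁴: 1152  1272  1392  1512
Δ⁵: 120  120  120
The fifth differences are constant at 120.
Work back: 1152 − 120 = 1032;  4908 − 1032 = 3876;  12192 − 3876 = 8316;  19471 − 8316 = 11155;  20721 − 11155 = 9566

9566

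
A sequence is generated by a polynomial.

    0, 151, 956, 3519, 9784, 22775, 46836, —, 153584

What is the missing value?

87871

Using the first 7 terms:
D1: 151  805  2563  6265  12991  24061
D2: 654  1758  3702  6726  11070
D3: 1104  1944  3024  4344
D4: 840  1080  1320
D5: 240  240
Constant fifth difference = 240.
Extend forward: 1320 + 240 = 1560;  4344 + 1560 = 5904;  11070 + 5904 = 16974;  24061 + 16974 = 41035;  46836 + 41035 = 87871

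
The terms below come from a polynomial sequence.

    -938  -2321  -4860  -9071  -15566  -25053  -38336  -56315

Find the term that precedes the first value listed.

-291

First differences: -1383, -2539, -4211, -6495, -9487, -13283, -17979
Second differences: -1156, -1672, -2284, -2992, -3796, -4696
Third differences: -516, -612, -708, -804, -900
Fourth differences: -96, -96, -96, -96
The fourth differences are constant at -96.
Work back: -516 + 96 = -420;  -1156 + 420 = -736;  -1383 + 736 = -647;  -938 + 647 = -291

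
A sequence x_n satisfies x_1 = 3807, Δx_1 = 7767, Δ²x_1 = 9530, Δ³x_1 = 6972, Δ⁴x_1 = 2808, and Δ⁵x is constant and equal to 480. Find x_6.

222182

Build the table forward from the leading diagonal:
D5: 480, 480, 480, 480, 480, 480
D4: 2808, 3288, 3768, 4248, 4728, 5208
D3: 6972, 9780, 13068, 16836, 21084, 25812
D2: 9530, 16502, 26282, 39350, 56186, 77270
D1: 7767, 17297, 33799, 60081, 99431, 155617
x: 3807, 11574, 28871, 62670, 122751, 222182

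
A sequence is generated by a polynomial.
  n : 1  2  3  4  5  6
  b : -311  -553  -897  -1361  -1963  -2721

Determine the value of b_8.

-4777

-242 , -344 , -464 , -602 , -758
-102 , -120 , -138 , -156
-18 , -18 , -18
The third differences are constant (-18).
-156 − 18 = -174;  -758 − 174 = -932;  -2721 − 932 = -3653
-174 − 18 = -192;  -932 − 192 = -1124;  -3653 − 1124 = -4777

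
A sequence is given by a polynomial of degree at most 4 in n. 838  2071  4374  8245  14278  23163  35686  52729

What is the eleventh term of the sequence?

141238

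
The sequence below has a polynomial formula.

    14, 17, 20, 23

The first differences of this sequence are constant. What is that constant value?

First differences: 3, 3, 3

3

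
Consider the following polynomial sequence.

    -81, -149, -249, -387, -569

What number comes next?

Δ: -68 , -100 , -138 , -182
Δ²: -32 , -38 , -44
Δ³: -6 , -6
Third differences constant at -6.
-44 − 6 = -50;  -182 − 50 = -232;  -569 − 232 = -801

-801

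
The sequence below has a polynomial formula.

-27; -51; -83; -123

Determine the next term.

-171

-24  -32  -40
-8  -8
Second differences constant at -8.
-40 − 8 = -48;  -123 − 48 = -171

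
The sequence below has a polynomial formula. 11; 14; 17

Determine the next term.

20

First differences: 3, 3
First differences constant at 3.
17 + 3 = 20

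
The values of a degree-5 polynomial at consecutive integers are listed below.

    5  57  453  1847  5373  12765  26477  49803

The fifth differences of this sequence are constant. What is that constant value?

120

Δ: 52, 396, 1394, 3526, 7392, 13712, 23326
Δ²: 344, 998, 2132, 3866, 6320, 9614
Δ³: 654, 1134, 1734, 2454, 3294
Δ⁴: 480, 600, 720, 840
Δ⁵: 120, 120, 120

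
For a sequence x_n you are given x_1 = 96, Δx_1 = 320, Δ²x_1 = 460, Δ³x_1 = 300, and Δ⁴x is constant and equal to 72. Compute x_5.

5408

Build the table forward from the leading diagonal:
Fourth differences: 72  72  72  72  72
Third differences: 300  372  444  516  588
Second differences: 460  760  1132  1576  2092
First differences: 320  780  1540  2672  4248
x: 96  416  1196  2736  5408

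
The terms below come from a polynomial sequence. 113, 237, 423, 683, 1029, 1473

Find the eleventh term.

124 , 186 , 260 , 346 , 444
62 , 74 , 86 , 98
12 , 12 , 12
Third differences constant at 12.
98 + 12 = 110;  444 + 110 = 554;  1473 + 554 = 2027
110 + 12 = 122;  554 + 122 = 676;  2027 + 676 = 2703
122 + 12 = 134;  676 + 134 = 810;  2703 + 810 = 3513
134 + 12 = 146;  810 + 146 = 956;  3513 + 956 = 4469
146 + 12 = 158;  956 + 158 = 1114;  4469 + 1114 = 5583

5583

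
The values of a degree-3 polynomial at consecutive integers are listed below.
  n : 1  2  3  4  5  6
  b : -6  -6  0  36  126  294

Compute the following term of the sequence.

564

0  6  36  90  168
6  30  54  78
24  24  24
Constant third difference = 24, so extend:
78 + 24 = 102;  168 + 102 = 270;  294 + 270 = 564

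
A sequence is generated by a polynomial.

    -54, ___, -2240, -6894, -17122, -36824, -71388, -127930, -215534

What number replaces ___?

Using the last 7 terms:
First differences: -4654, -10228, -19702, -34564, -56542, -87604
Second differences: -5574, -9474, -14862, -21978, -31062
Third differences: -3900, -5388, -7116, -9084
Fourth differences: -1488, -1728, -1968
Fifth differences: -240, -240
Constant fifth difference = -240.
Extend backward: -1488 + 240 = -1248;  -3900 + 1248 = -2652;  -5574 + 2652 = -2922;  -4654 + 2922 = -1732;  -2240 + 1732 = -508

-508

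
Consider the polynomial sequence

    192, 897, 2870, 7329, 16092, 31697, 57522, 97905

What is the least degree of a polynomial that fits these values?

5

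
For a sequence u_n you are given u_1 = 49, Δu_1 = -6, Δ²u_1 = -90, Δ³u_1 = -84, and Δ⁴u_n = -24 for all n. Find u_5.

-875

Build the table forward from the leading diagonal:
D4: -24  -24  -24  -24  -24
D3: -84  -108  -132  -156  -180
D2: -90  -174  -282  -414  -570
D1: -6  -96  -270  -552  -966
u: 49  43  -53  -323  -875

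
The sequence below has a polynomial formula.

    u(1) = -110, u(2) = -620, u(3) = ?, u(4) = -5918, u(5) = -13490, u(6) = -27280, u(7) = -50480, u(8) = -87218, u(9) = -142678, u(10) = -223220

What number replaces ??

Using the last 7 terms:
D1: -7572, -13790, -23200, -36738, -55460, -80542
D2: -6218, -9410, -13538, -18722, -25082
D3: -3192, -4128, -5184, -6360
D4: -936, -1056, -1176
D5: -120, -120
Constant fifth difference = -120.
Extend backward: -936 + 120 = -816;  -3192 + 816 = -2376;  -6218 + 2376 = -3842;  -7572 + 3842 = -3730;  -5918 + 3730 = -2188

-2188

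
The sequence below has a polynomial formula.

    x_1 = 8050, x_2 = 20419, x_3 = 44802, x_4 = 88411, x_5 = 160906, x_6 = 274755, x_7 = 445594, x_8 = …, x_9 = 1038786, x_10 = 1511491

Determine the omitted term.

692587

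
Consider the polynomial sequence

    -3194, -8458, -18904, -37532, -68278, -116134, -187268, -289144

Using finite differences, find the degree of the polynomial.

5

Δ: -5264, -10446, -18628, -30746, -47856, -71134, -101876
Δ²: -5182, -8182, -12118, -17110, -23278, -30742
Δ³: -3000, -3936, -4992, -6168, -7464
Δ⁴: -936, -1056, -1176, -1296
Δ⁵: -120, -120, -120
The fifth differences are constant, so the polynomial has degree 5.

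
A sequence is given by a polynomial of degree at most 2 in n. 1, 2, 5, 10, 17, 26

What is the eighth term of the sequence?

First differences: 1, 3, 5, 7, 9
Second differences: 2, 2, 2, 2
Constant second difference = 2, so extend:
9 + 2 = 11;  26 + 11 = 37
11 + 2 = 13;  37 + 13 = 50

50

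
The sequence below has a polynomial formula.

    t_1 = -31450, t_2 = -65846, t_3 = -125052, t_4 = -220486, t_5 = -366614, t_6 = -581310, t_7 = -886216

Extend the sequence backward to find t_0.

-13134

D1: -34396, -59206, -95434, -146128, -214696, -304906
D2: -24810, -36228, -50694, -68568, -90210
D3: -11418, -14466, -17874, -21642
D4: -3048, -3408, -3768
D5: -360, -360
The fifth differences are constant at -360.
Work back: -3048 + 360 = -2688;  -11418 + 2688 = -8730;  -24810 + 8730 = -16080;  -34396 + 16080 = -18316;  -31450 + 18316 = -13134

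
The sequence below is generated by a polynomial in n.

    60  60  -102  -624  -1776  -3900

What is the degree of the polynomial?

4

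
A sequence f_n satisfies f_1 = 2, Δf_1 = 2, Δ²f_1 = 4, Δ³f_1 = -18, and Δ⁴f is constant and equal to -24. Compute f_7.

Build the table forward from the leading diagonal:
Δ⁴: -24, -24, -24, -24, -24, -24, -24
Δ³: -18, -42, -66, -90, -114, -138, -162
Δ²: 4, -14, -56, -122, -212, -326, -464
Δ: 2, 6, -8, -64, -186, -398, -724
f: 2, 4, 10, 2, -62, -248, -646

-646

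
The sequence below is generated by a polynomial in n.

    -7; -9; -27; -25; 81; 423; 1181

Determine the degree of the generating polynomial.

4

-2, -18, 2, 106, 342, 758
-16, 20, 104, 236, 416
36, 84, 132, 180
48, 48, 48
The fourth differences are constant, so the polynomial has degree 4.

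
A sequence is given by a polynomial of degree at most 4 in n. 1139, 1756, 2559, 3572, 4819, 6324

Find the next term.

First differences: 617 , 803 , 1013 , 1247 , 1505
Second differences: 186 , 210 , 234 , 258
Third differences: 24 , 24 , 24
Constant third difference = 24, so extend:
258 + 24 = 282;  1505 + 282 = 1787;  6324 + 1787 = 8111

8111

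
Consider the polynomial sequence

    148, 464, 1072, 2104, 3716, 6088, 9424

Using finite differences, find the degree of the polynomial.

Δ: 316, 608, 1032, 1612, 2372, 3336
Δ²: 292, 424, 580, 760, 964
Δ³: 132, 156, 180, 204
Δ⁴: 24, 24, 24
The fourth differences are constant, so the polynomial has degree 4.

4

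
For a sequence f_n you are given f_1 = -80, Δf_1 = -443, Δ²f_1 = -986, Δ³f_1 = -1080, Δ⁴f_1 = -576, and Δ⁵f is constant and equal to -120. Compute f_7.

-48488

Build the table forward from the leading diagonal:
Fifth differences: -120  -120  -120  -120  -120  -120  -120
Fourth differences: -576  -696  -816  -936  -1056  -1176  -1296
Third differences: -1080  -1656  -2352  -3168  -4104  -5160  -6336
Second differences: -986  -2066  -3722  -6074  -9242  -13346  -18506
First differences: -443  -1429  -3495  -7217  -13291  -22533  -35879
f: -80  -523  -1952  -5447  -12664  -25955  -48488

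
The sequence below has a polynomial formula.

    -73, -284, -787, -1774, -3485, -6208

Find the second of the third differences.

-240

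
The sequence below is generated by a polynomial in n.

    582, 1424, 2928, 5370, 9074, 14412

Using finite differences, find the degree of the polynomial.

D1: 842, 1504, 2442, 3704, 5338
D2: 662, 938, 1262, 1634
D3: 276, 324, 372
D4: 48, 48
The fourth differences are constant, so the polynomial has degree 4.

4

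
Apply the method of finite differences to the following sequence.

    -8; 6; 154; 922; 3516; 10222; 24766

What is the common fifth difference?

First differences: 14, 148, 768, 2594, 6706, 14544
Second differences: 134, 620, 1826, 4112, 7838
Third differences: 486, 1206, 2286, 3726
Fourth differences: 720, 1080, 1440
Fifth differences: 360, 360

360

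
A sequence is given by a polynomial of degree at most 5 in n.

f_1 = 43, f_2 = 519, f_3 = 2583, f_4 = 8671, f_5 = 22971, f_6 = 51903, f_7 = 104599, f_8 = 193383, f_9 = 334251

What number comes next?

476, 2064, 6088, 14300, 28932, 52696, 88784, 140868
1588, 4024, 8212, 14632, 23764, 36088, 52084
2436, 4188, 6420, 9132, 12324, 15996
1752, 2232, 2712, 3192, 3672
480, 480, 480, 480
Fifth differences constant at 480.
3672 + 480 = 4152;  15996 + 4152 = 20148;  52084 + 20148 = 72232;  140868 + 72232 = 213100;  334251 + 213100 = 547351

547351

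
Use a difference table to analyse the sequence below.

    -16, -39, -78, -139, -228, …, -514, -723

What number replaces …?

Using the first 5 terms:
-23, -39, -61, -89
-16, -22, -28
-6, -6
Constant third difference = -6.
Extend forward: -28 − 6 = -34;  -89 − 34 = -123;  -228 − 123 = -351

-351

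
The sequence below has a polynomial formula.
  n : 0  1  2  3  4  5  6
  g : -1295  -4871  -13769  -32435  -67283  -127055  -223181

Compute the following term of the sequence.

-3576, -8898, -18666, -34848, -59772, -96126
-5322, -9768, -16182, -24924, -36354
-4446, -6414, -8742, -11430
-1968, -2328, -2688
-360, -360
The fifth differences are constant (-360).
-2688 − 360 = -3048;  -11430 − 3048 = -14478;  -36354 − 14478 = -50832;  -96126 − 50832 = -146958;  -223181 − 146958 = -370139

-370139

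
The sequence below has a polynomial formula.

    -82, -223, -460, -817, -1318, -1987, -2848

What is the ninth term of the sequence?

D1: -141, -237, -357, -501, -669, -861
D2: -96, -120, -144, -168, -192
D3: -24, -24, -24, -24
The third differences are constant (-24).
-192 − 24 = -216;  -861 − 216 = -1077;  -2848 − 1077 = -3925
-216 − 24 = -240;  -1077 − 240 = -1317;  -3925 − 1317 = -5242

-5242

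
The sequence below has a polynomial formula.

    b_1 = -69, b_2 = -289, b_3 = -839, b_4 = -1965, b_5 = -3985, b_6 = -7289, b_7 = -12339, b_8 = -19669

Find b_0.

-5

First differences: -220  -550  -1126  -2020  -3304  -5050  -7330
Second differences: -330  -576  -894  -1284  -1746  -2280
Third differences: -246  -318  -390  -462  -534
Fourth differences: -72  -72  -72  -72
The fourth differences are constant at -72.
Work back: -246 + 72 = -174;  -330 + 174 = -156;  -220 + 156 = -64;  -69 + 64 = -5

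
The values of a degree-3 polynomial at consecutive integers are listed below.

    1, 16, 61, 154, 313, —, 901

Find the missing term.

Using the first 5 terms:
D1: 15, 45, 93, 159
D2: 30, 48, 66
D3: 18, 18
Constant third difference = 18.
Extend forward: 66 + 18 = 84;  159 + 84 = 243;  313 + 243 = 556

556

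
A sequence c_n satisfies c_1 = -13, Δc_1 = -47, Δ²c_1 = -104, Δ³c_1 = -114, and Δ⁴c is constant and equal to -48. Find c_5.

-1329

Build the table forward from the leading diagonal:
D4: -48  -48  -48  -48  -48
D3: -114  -162  -210  -258  -306
D2: -104  -218  -380  -590  -848
D1: -47  -151  -369  -749  -1339
c: -13  -60  -211  -580  -1329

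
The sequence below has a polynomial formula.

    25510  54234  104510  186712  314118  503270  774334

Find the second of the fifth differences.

D1: 28724, 50276, 82202, 127406, 189152, 271064
D2: 21552, 31926, 45204, 61746, 81912
D3: 10374, 13278, 16542, 20166
D4: 2904, 3264, 3624
D5: 360, 360

360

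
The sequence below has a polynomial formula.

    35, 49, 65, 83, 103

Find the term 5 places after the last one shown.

233

First differences: 14, 16, 18, 20
Second differences: 2, 2, 2
Constant second difference = 2, so extend:
20 + 2 = 22;  103 + 22 = 125
22 + 2 = 24;  125 + 24 = 149
24 + 2 = 26;  149 + 26 = 175
26 + 2 = 28;  175 + 28 = 203
28 + 2 = 30;  203 + 30 = 233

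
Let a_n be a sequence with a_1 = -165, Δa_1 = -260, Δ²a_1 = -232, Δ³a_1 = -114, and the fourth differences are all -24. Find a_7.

Build the table forward from the leading diagonal:
D4: -24  -24  -24  -24  -24  -24  -24
D3: -114  -138  -162  -186  -210  -234  -258
D2: -232  -346  -484  -646  -832  -1042  -1276
D1: -260  -492  -838  -1322  -1968  -2800  -3842
a: -165  -425  -917  -1755  -3077  -5045  -7845

-7845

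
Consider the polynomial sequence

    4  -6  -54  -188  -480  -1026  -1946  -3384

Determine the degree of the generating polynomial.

First differences: -10, -48, -134, -292, -546, -920, -1438
Second differences: -38, -86, -158, -254, -374, -518
Third differences: -48, -72, -96, -120, -144
Fourth differences: -24, -24, -24, -24
The fourth differences are constant, so the polynomial has degree 4.

4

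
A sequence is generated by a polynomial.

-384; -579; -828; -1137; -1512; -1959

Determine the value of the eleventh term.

-5484

Δ: -195, -249, -309, -375, -447
Δ²: -54, -60, -66, -72
Δ³: -6, -6, -6
The third differences are constant (-6).
-72 − 6 = -78;  -447 − 78 = -525;  -1959 − 525 = -2484
-78 − 6 = -84;  -525 − 84 = -609;  -2484 − 609 = -3093
-84 − 6 = -90;  -609 − 90 = -699;  -3093 − 699 = -3792
-90 − 6 = -96;  -699 − 96 = -795;  -3792 − 795 = -4587
-96 − 6 = -102;  -795 − 102 = -897;  -4587 − 897 = -5484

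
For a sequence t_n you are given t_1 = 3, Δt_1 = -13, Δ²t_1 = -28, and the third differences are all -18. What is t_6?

-522

Build the table forward from the leading diagonal:
D3: -18, -18, -18, -18, -18, -18
D2: -28, -46, -64, -82, -100, -118
D1: -13, -41, -87, -151, -233, -333
t: 3, -10, -51, -138, -289, -522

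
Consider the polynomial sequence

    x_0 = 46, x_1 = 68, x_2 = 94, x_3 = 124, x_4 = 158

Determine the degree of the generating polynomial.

First differences: 22, 26, 30, 34
Second differences: 4, 4, 4
The second differences are constant, so the polynomial has degree 2.

2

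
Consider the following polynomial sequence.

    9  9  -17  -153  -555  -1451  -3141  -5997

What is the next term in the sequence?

-10463

0  -26  -136  -402  -896  -1690  -2856
-26  -110  -266  -494  -794  -1166
-84  -156  -228  -300  -372
-72  -72  -72  -72
Fourth differences constant at -72.
-372 − 72 = -444;  -1166 − 444 = -1610;  -2856 − 1610 = -4466;  -5997 − 4466 = -10463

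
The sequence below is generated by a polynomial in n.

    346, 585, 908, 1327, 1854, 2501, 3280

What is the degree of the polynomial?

Δ: 239, 323, 419, 527, 647, 779
Δ²: 84, 96, 108, 120, 132
Δ³: 12, 12, 12, 12
The third differences are constant, so the polynomial has degree 3.

3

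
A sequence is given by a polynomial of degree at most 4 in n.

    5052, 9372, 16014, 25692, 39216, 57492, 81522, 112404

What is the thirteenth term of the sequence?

414744

4320, 6642, 9678, 13524, 18276, 24030, 30882
2322, 3036, 3846, 4752, 5754, 6852
714, 810, 906, 1002, 1098
96, 96, 96, 96
The fourth differences are constant (96).
1098 + 96 = 1194;  6852 + 1194 = 8046;  30882 + 8046 = 38928;  112404 + 38928 = 151332
1194 + 96 = 1290;  8046 + 1290 = 9336;  38928 + 9336 = 48264;  151332 + 48264 = 199596
1290 + 96 = 1386;  9336 + 1386 = 10722;  48264 + 10722 = 58986;  199596 + 58986 = 258582
1386 + 96 = 1482;  10722 + 1482 = 12204;  58986 + 12204 = 71190;  258582 + 71190 = 329772
1482 + 96 = 1578;  12204 + 1578 = 13782;  71190 + 13782 = 84972;  329772 + 84972 = 414744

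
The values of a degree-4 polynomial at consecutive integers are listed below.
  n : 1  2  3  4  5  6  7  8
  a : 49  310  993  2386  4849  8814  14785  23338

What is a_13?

130033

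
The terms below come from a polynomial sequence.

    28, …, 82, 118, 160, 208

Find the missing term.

52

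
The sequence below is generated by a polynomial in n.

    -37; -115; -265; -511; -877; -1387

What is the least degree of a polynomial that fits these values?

D1: -78, -150, -246, -366, -510
D2: -72, -96, -120, -144
D3: -24, -24, -24
The third differences are constant, so the polynomial has degree 3.

3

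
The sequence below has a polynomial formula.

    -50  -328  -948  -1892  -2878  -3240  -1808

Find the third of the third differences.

666

D1: -278, -620, -944, -986, -362, 1432
D2: -342, -324, -42, 624, 1794
D3: 18, 282, 666, 1170
D4: 264, 384, 504
D5: 120, 120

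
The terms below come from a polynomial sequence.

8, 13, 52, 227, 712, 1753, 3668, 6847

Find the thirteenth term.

5 , 39 , 175 , 485 , 1041 , 1915 , 3179
34 , 136 , 310 , 556 , 874 , 1264
102 , 174 , 246 , 318 , 390
72 , 72 , 72 , 72
Constant fourth difference = 72, so extend:
390 + 72 = 462;  1264 + 462 = 1726;  3179 + 1726 = 4905;  6847 + 4905 = 11752
462 + 72 = 534;  1726 + 534 = 2260;  4905 + 2260 = 7165;  11752 + 7165 = 18917
534 + 72 = 606;  2260 + 606 = 2866;  7165 + 2866 = 10031;  18917 + 10031 = 28948
606 + 72 = 678;  2866 + 678 = 3544;  10031 + 3544 = 13575;  28948 + 13575 = 42523
678 + 72 = 750;  3544 + 750 = 4294;  13575 + 4294 = 17869;  42523 + 17869 = 60392

60392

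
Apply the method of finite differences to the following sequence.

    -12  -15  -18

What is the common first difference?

Δ: -3, -3

-3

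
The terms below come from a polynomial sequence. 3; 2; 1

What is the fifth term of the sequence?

D1: -1, -1
Constant first difference = -1, so extend:
1 − 1 = 0
0 − 1 = -1

-1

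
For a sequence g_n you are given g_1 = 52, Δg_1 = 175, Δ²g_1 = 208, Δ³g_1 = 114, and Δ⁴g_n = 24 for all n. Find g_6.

Build the table forward from the leading diagonal:
D4: 24  24  24  24  24  24
D3: 114  138  162  186  210  234
D2: 208  322  460  622  808  1018
D1: 175  383  705  1165  1787  2595
g: 52  227  610  1315  2480  4267

4267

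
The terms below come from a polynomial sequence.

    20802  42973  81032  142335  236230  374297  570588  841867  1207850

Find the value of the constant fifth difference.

240

D1: 22171, 38059, 61303, 93895, 138067, 196291, 271279, 365983
D2: 15888, 23244, 32592, 44172, 58224, 74988, 94704
D3: 7356, 9348, 11580, 14052, 16764, 19716
D4: 1992, 2232, 2472, 2712, 2952
D5: 240, 240, 240, 240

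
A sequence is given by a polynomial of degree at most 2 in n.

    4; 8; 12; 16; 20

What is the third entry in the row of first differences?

4

First differences: 4, 4, 4, 4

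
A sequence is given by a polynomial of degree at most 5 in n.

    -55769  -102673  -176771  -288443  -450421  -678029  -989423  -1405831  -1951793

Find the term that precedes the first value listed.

D1: -46904, -74098, -111672, -161978, -227608, -311394, -416408, -545962
D2: -27194, -37574, -50306, -65630, -83786, -105014, -129554
D3: -10380, -12732, -15324, -18156, -21228, -24540
D4: -2352, -2592, -2832, -3072, -3312
D5: -240, -240, -240, -240
The fifth differences are constant at -240.
Work back: -2352 + 240 = -2112;  -10380 + 2112 = -8268;  -27194 + 8268 = -18926;  -46904 + 18926 = -27978;  -55769 + 27978 = -27791

-27791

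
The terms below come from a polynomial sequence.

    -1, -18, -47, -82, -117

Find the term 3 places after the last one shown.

-162

D1: -17, -29, -35, -35
D2: -12, -6, 0
D3: 6, 6
Constant third difference = 6, so extend:
0 + 6 = 6;  -35 + 6 = -29;  -117 − 29 = -146
6 + 6 = 12;  -29 + 12 = -17;  -146 − 17 = -163
12 + 6 = 18;  -17 + 18 = 1;  -163 + 1 = -162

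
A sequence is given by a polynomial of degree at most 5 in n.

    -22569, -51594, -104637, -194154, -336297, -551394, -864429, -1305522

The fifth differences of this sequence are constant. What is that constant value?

-480

D1: -29025, -53043, -89517, -142143, -215097, -313035, -441093
D2: -24018, -36474, -52626, -72954, -97938, -128058
D3: -12456, -16152, -20328, -24984, -30120
D4: -3696, -4176, -4656, -5136
D5: -480, -480, -480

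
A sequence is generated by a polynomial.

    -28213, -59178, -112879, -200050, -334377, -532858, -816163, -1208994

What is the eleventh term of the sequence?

First differences: -30965, -53701, -87171, -134327, -198481, -283305, -392831
Second differences: -22736, -33470, -47156, -64154, -84824, -109526
Third differences: -10734, -13686, -16998, -20670, -24702
Fourth differences: -2952, -3312, -3672, -4032
Fifth differences: -360, -360, -360
The fifth differences are constant (-360).
-4032 − 360 = -4392;  -24702 − 4392 = -29094;  -109526 − 29094 = -138620;  -392831 − 138620 = -531451;  -1208994 − 531451 = -1740445
-4392 − 360 = -4752;  -29094 − 4752 = -33846;  -138620 − 33846 = -172466;  -531451 − 172466 = -703917;  -1740445 − 703917 = -2444362
-4752 − 360 = -5112;  -33846 − 5112 = -38958;  -172466 − 38958 = -211424;  -703917 − 211424 = -915341;  -2444362 − 915341 = -3359703

-3359703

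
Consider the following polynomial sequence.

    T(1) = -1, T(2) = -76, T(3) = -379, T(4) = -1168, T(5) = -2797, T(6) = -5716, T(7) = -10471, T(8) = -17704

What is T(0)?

8

Δ: -75, -303, -789, -1629, -2919, -4755, -7233
Δ²: -228, -486, -840, -1290, -1836, -2478
Δ³: -258, -354, -450, -546, -642
Δ⁴: -96, -96, -96, -96
The fourth differences are constant at -96.
Work back: -258 + 96 = -162;  -228 + 162 = -66;  -75 + 66 = -9;  -1 + 9 = 8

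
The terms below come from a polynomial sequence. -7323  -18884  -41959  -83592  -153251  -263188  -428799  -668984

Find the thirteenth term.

-3940659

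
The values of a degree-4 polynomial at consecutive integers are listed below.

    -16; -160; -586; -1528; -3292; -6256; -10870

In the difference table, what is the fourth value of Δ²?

D1: -144, -426, -942, -1764, -2964, -4614
D2: -282, -516, -822, -1200, -1650
D3: -234, -306, -378, -450
D4: -72, -72, -72

-1200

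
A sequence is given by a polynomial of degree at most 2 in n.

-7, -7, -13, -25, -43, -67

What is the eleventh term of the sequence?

0, -6, -12, -18, -24
-6, -6, -6, -6
Second differences constant at -6.
-24 − 6 = -30;  -67 − 30 = -97
-30 − 6 = -36;  -97 − 36 = -133
-36 − 6 = -42;  -133 − 42 = -175
-42 − 6 = -48;  -175 − 48 = -223
-48 − 6 = -54;  -223 − 54 = -277

-277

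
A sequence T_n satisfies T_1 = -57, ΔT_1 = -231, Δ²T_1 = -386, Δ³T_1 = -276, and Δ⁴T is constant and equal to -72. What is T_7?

Build the table forward from the leading diagonal:
D4: -72  -72  -72  -72  -72  -72  -72
D3: -276  -348  -420  -492  -564  -636  -708
D2: -386  -662  -1010  -1430  -1922  -2486  -3122
D1: -231  -617  -1279  -2289  -3719  -5641  -8127
T: -57  -288  -905  -2184  -4473  -8192  -13833

-13833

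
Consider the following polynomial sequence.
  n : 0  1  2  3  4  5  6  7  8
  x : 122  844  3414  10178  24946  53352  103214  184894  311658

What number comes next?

500036

First differences: 722 , 2570 , 6764 , 14768 , 28406 , 49862 , 81680 , 126764
Second differences: 1848 , 4194 , 8004 , 13638 , 21456 , 31818 , 45084
Third differences: 2346 , 3810 , 5634 , 7818 , 10362 , 13266
Fourth differences: 1464 , 1824 , 2184 , 2544 , 2904
Fifth differences: 360 , 360 , 360 , 360
Constant fifth difference = 360, so extend:
2904 + 360 = 3264;  13266 + 3264 = 16530;  45084 + 16530 = 61614;  126764 + 61614 = 188378;  311658 + 188378 = 500036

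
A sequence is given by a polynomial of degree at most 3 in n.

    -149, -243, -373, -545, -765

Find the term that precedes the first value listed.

-85

Δ: -94, -130, -172, -220
Δ²: -36, -42, -48
Δ³: -6, -6
The third differences are constant at -6.
Work back: -36 + 6 = -30;  -94 + 30 = -64;  -149 + 64 = -85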